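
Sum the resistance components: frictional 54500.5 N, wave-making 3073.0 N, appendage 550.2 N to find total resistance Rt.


Formula: Rt = Rf + Rw + Ra
Substituting: Rt = 54500.5 + 3073.0 + 550.2
Result: Rt = 58123.7 N

58123.7 N


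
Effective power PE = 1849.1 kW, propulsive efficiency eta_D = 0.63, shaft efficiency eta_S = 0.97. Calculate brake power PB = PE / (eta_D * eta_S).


Formula: PB = PE / (eta_D * eta_S)
Step 1 — combined efficiency = eta_D * eta_S = 0.63 * 0.97 = 0.6111
Step 2 — PB = 1849.1 / 0.6111 ≈ 3025.9 kW (5 s.f.)

3025.9 kW


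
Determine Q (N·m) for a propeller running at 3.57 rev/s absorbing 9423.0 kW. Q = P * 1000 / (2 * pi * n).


Formula: Q = P_W / (2 * pi * n)
Step 1 — P_W = 9423.0 kW * 1000 = 9423000.0 W
Step 2 — 2 * pi * n = 2 * pi * 3.57 = 22.430972
Step 3 — Q = 9423000.0 / 22.430972 ≈ 420090 N·m (5 s.f.)

420090 N·m


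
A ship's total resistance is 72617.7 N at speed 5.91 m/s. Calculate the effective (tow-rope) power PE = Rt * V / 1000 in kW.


Formula: PE = Rt * V / 1000 (kW)
Step 1 — PE (W) = 72617.7 * 5.91 = 429170.607 W
Step 2 — PE (kW) = 429170.607 / 1000 ≈ 429.17 kW (5 s.f.)

429.17 kW


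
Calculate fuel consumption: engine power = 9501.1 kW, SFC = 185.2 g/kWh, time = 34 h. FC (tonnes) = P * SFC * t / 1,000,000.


Formula: FC (tonnes) = P * SFC * t / 1,000,000
Step 1 — P * SFC * t = 9501.1 * 185.2 * 34 = 59826526.48 g
Step 2 — FC (tonnes) = 59826526.48 / 1,000,000 ≈ 59.827 tonnes (5 s.f.)

59.827 tonnes


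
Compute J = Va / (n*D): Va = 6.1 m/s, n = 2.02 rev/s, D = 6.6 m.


Formula: J = Va / (n * D)
Step 1 — n * D = 2.02 * 6.6 = 13.332
Step 2 — J = 6.1 / 13.332 ≈ 0.45755 (5 s.f.)

0.45755


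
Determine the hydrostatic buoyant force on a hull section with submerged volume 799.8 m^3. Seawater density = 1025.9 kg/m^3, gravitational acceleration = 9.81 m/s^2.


Formula: Fb = rho * g * V
Substituting: Fb = 1025.9 * 9.81 * 799.8
Intermediate: 1025.9 * 9.81 = 10064.079
Result: Fb = 10064.079 * 799.8 ≈ 8049300 N (5 s.f.)

8049300 N


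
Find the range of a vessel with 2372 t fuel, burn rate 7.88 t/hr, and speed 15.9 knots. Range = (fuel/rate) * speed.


Formula: endurance = fuel / rate; range = endurance * speed
Step 1 — endurance = 2372 / 7.88 = 301.0152 hours
Step 2 — range = 301.0152 * 15.9 ≈ 4786.1 nautical miles (5 s.f.)

4786.1 NM


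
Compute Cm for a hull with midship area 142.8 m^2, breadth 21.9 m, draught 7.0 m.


Formula: Cm = Am / (B * T)
Step 1 — B * T = 21.9 * 7.0 = 153.3 m^2
Step 2 — Cm = 142.8 / 153.3 ≈ 0.93151 (5 s.f.)

0.93151


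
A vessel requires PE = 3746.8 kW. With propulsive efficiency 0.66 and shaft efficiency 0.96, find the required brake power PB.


Formula: PB = PE / (eta_D * eta_S)
Step 1 — combined efficiency = eta_D * eta_S = 0.66 * 0.96 = 0.6336
Step 2 — PB = 3746.8 / 0.6336 ≈ 5913.5 kW (5 s.f.)

5913.5 kW


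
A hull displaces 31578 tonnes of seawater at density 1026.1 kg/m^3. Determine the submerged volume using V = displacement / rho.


Formula: V = mass / rho
Step 1 — convert tonnes to kg: 31578 t * 1000 = 31578000 kg
Step 2 — V = 31578000 / 1026.1 ≈ 30775 m^3 (5 s.f.)

30775 m^3


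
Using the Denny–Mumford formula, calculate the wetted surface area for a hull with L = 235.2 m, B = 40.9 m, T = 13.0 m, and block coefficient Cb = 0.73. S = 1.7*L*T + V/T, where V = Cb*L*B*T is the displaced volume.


Formula: S = 1.7*L*T + V/T with V = Cb*L*B*T, i.e. S = L * (1.7*T + Cb*B)
Step 1 — 1.7*T = 1.7 * 13.0 = 22.1 m
Step 2 — Cb*B = 0.73 * 40.9 = 29.857 m
Step 3 — 1.7*T + Cb*B = 22.1 + 29.857 = 51.957 m
Step 4 — S = 235.2 * 51.957 ≈ 12220 m^2 (5 s.f.)

12220 m^2


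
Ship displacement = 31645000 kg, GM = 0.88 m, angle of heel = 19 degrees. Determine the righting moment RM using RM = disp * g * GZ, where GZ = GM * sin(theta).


Formula: GZ = GM * sin(theta); RM = disp * g * GZ
Step 1 — GZ = 0.88 * sin(19°) = 0.88 * 0.325568 = 0.2865 m
Step 2 — RM = 31645000 * 9.81 * 0.2865 ≈ 88940000 N·m (5 s.f.)

88940000 N·m


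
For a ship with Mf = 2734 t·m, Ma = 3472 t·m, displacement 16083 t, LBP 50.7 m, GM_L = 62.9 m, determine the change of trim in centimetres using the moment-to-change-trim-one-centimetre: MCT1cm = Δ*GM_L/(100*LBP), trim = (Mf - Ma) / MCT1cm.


Formula: net trimming moment = Mf - Ma; MCT1cm = Δ*GM_L/(100*LBP); trim = net moment / MCT1cm
Step 1 — net trimming moment = 2734 - 3472 = -738 t·m
Step 2 — MCT1cm = 16083 * 62.9 / (100 * 50.7) = 199.5307 t·m/cm
Step 3 — trim = -738 / 199.5307 ≈ -3.6987 cm (5 s.f.)

-3.6987 cm


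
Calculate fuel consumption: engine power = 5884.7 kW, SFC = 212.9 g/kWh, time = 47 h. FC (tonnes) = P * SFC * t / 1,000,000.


Formula: FC (tonnes) = P * SFC * t / 1,000,000
Step 1 — P * SFC * t = 5884.7 * 212.9 * 47 = 58884073.61 g
Step 2 — FC (tonnes) = 58884073.61 / 1,000,000 ≈ 58.884 tonnes (5 s.f.)

58.884 tonnes


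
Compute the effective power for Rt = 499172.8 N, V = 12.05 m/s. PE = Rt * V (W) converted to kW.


Formula: PE = Rt * V / 1000 (kW)
Step 1 — PE (W) = 499172.8 * 12.05 = 6015032.24 W
Step 2 — PE (kW) = 6015032.24 / 1000 ≈ 6015.0 kW (5 s.f.)

6015.0 kW


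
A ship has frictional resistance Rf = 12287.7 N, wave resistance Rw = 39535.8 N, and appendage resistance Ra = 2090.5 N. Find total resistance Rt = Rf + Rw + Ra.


Formula: Rt = Rf + Rw + Ra
Substituting: Rt = 12287.7 + 39535.8 + 2090.5
Result: Rt = 53914.0 N

53914.0 N


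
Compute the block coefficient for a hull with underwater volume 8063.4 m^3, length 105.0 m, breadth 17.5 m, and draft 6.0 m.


Formula: Cb = V / (L * B * T)
Step 1 — L * B * T = 105.0 * 17.5 * 6.0 = 11025.0 m^3
Step 2 — Cb = 8063.4 / 11025.0 ≈ 0.73137 (5 s.f.)

0.73137


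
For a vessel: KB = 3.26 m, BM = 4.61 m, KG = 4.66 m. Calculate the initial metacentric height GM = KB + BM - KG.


Formula: GM = KB + BM - KG
Step 1 — KM = KB + BM = 3.26 + 4.61 = 7.87 m
Step 2 — GM = KM - KG = 7.87 - 4.66 = 3.21 m

3.21 m


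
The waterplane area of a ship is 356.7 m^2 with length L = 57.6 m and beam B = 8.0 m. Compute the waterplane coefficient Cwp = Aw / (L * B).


Formula: Cwp = Aw / (L * B)
Step 1 — L * B = 57.6 * 8.0 = 460.8 m^2
Step 2 — Cwp = 356.7 / 460.8 ≈ 0.77409 (5 s.f.)

0.77409


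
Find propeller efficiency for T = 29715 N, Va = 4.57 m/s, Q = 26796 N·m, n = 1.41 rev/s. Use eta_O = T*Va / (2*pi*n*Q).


Formula: eta = T * Va / (2 * pi * n * Q)
Step 1 — numerator = T * Va = 29715 * 4.57 = 135797.55
Step 2 — 2 * pi * n = 2 * pi * 1.41 = 8.859291
Step 3 — denominator = 8.859291 * 26796 = 237393.56
Step 4 — eta = 135797.55 / 237393.56 ≈ 0.57204 (5 s.f.)

0.57204


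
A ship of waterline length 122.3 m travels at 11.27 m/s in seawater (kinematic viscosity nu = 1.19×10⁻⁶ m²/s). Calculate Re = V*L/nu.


Formula: Re = V * L / nu
Step 1 — V * L = 11.27 * 122.3 = 1378.321 m^2/s
Step 2 — Re = 1378.321 / 1.19e-6 = 1.16e+09

1.16e+09


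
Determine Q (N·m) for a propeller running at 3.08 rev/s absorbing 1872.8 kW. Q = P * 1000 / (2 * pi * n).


Formula: Q = P_W / (2 * pi * n)
Step 1 — P_W = 1872.8 kW * 1000 = 1872800.0 W
Step 2 — 2 * pi * n = 2 * pi * 3.08 = 19.352211
Step 3 — Q = 1872800.0 / 19.352211 ≈ 96774 N·m (5 s.f.)

96774 N·m


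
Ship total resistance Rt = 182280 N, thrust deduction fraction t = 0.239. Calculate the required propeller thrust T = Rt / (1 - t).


Formula: T = Rt / (1 - t)
Step 1 — (1 - t) = 1 - 0.239 = 0.761
Step 2 — T = 182280 / 0.761 ≈ 239530 N (5 s.f.)

239530 N


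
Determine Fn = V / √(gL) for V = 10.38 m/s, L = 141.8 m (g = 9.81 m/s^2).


Formula: Fn = V / sqrt(g * L)
Step 1 — g * L = 9.81 * 141.8 = 1391.058
Step 2 — sqrt(g * L) = sqrt(1391.058) = 37.29689
Step 3 — Fn = 10.38 / 37.29689 ≈ 0.27831 (5 s.f.)

0.27831


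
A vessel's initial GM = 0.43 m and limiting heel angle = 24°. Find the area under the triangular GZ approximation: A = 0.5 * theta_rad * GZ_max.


Formula: GZ_max = GM * sin(theta); Area = 0.5 * theta_rad * GZ_max
Step 1 — GZ_max = 0.43 * sin(24°) = 0.43 * 0.406737 = 0.174897 m
Step 2 — theta_rad = 24 * pi/180 = 0.418879 rad
Step 3 — Area = 0.5 * 0.418879 * 0.174897 ≈ 0.036630 m·rad (5 s.f.)

0.036630 m·rad


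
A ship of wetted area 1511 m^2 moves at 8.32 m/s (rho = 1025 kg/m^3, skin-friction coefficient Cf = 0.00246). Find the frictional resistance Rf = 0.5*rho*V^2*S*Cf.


Formula: Rf = 0.5 * rho * V^2 * S * Cf
Step 1 — V^2 = 8.32^2 = 69.2224
Step 2 — 0.5 * rho * V^2 = 0.5 * 1025 * 69.2224 = 35476.48
Step 3 — Rf = 35476.48 * 1511 * 0.00246 ≈ 131870 N (5 s.f.)

131870 N


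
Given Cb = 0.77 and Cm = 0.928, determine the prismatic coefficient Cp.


Formula: Cp = Cb / Cm
Substituting: Cp = 0.77 / 0.928
Result: Cp ≈ 0.82974 (5 s.f.)

0.82974


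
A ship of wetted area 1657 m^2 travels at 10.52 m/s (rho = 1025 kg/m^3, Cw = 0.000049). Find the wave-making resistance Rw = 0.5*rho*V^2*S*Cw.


Formula: Rw = 0.5 * rho * V^2 * S * Cw
Step 1 — V^2 = 10.52^2 = 110.6704
Step 2 — 0.5 * rho * V^2 = 0.5 * 1025 * 110.6704 = 56718.58
Step 3 — Rw = 56718.58 * 1657 * 0.000049 ≈ 4605.2 N (5 s.f.)

4605.2 N


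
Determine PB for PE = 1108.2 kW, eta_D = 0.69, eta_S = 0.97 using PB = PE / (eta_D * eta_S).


Formula: PB = PE / (eta_D * eta_S)
Step 1 — combined efficiency = eta_D * eta_S = 0.69 * 0.97 = 0.6693
Step 2 — PB = 1108.2 / 0.6693 ≈ 1655.8 kW (5 s.f.)

1655.8 kW


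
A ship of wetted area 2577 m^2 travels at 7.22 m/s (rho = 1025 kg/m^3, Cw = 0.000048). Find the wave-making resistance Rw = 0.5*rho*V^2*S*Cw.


Formula: Rw = 0.5 * rho * V^2 * S * Cw
Step 1 — V^2 = 7.22^2 = 52.1284
Step 2 — 0.5 * rho * V^2 = 0.5 * 1025 * 52.1284 = 26715.805
Step 3 — Rw = 26715.805 * 2577 * 0.000048 ≈ 3304.6 N (5 s.f.)

3304.6 N


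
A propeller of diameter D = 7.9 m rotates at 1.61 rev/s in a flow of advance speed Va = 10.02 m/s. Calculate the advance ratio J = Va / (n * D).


Formula: J = Va / (n * D)
Step 1 — n * D = 1.61 * 7.9 = 12.719
Step 2 — J = 10.02 / 12.719 ≈ 0.78780 (5 s.f.)

0.78780


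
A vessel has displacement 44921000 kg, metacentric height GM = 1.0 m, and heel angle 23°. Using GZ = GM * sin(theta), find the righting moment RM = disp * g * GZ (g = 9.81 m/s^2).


Formula: GZ = GM * sin(theta); RM = disp * g * GZ
Step 1 — GZ = 1.0 * sin(23°) = 1.0 * 0.390731 = 0.390731 m
Step 2 — RM = 44921000 * 9.81 * 0.390731 ≈ 172190000 N·m (5 s.f.)

172190000 N·m


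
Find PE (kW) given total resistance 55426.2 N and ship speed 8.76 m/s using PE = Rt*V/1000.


Formula: PE = Rt * V / 1000 (kW)
Step 1 — PE (W) = 55426.2 * 8.76 = 485533.512 W
Step 2 — PE (kW) = 485533.512 / 1000 ≈ 485.53 kW (5 s.f.)

485.53 kW


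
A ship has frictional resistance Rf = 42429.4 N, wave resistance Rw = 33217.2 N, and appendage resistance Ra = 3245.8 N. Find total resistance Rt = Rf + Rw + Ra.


Formula: Rt = Rf + Rw + Ra
Substituting: Rt = 42429.4 + 33217.2 + 3245.8
Result: Rt = 78892.4 N

78892.4 N


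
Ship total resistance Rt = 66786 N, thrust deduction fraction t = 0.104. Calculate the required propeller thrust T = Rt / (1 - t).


Formula: T = Rt / (1 - t)
Step 1 — (1 - t) = 1 - 0.104 = 0.896
Step 2 — T = 66786 / 0.896 ≈ 74538 N (5 s.f.)

74538 N


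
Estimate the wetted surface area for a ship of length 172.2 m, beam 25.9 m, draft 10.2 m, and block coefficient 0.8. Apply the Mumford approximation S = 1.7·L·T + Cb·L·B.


Formula: S = 1.7*L*T + V/T with V = Cb*L*B*T, i.e. S = L * (1.7*T + Cb*B)
Step 1 — 1.7*T = 1.7 * 10.2 = 17.34 m
Step 2 — Cb*B = 0.8 * 25.9 = 20.72 m
Step 3 — 1.7*T + Cb*B = 17.34 + 20.72 = 38.06 m
Step 4 — S = 172.2 * 38.06 ≈ 6553.9 m^2 (5 s.f.)

6553.9 m^2


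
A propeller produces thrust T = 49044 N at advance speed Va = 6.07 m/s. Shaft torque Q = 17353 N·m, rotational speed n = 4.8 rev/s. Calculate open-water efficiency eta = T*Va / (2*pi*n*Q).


Formula: eta = T * Va / (2 * pi * n * Q)
Step 1 — numerator = T * Va = 49044 * 6.07 = 297697.08
Step 2 — 2 * pi * n = 2 * pi * 4.8 = 30.159289
Step 3 — denominator = 30.159289 * 17353 = 523354.14
Step 4 — eta = 297697.08 / 523354.14 ≈ 0.56883 (5 s.f.)

0.56883


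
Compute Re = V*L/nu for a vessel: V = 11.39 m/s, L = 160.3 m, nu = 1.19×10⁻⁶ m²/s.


Formula: Re = V * L / nu
Step 1 — V * L = 11.39 * 160.3 = 1825.817 m^2/s
Step 2 — Re = 1825.817 / 1.19e-6 = 1.53e+09

1.53e+09


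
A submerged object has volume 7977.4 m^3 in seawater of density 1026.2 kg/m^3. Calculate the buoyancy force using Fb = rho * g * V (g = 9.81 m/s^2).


Formula: Fb = rho * g * V
Substituting: Fb = 1026.2 * 9.81 * 7977.4
Intermediate: 1026.2 * 9.81 = 10067.022
Result: Fb = 10067.022 * 7977.4 ≈ 80309000 N (5 s.f.)

80309000 N


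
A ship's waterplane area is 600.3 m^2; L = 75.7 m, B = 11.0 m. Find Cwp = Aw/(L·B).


Formula: Cwp = Aw / (L * B)
Step 1 — L * B = 75.7 * 11.0 = 832.7 m^2
Step 2 — Cwp = 600.3 / 832.7 ≈ 0.72091 (5 s.f.)

0.72091


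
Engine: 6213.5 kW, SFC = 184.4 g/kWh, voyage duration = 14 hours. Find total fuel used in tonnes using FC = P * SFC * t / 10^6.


Formula: FC (tonnes) = P * SFC * t / 1,000,000
Step 1 — P * SFC * t = 6213.5 * 184.4 * 14 = 16040771.6 g
Step 2 — FC (tonnes) = 16040771.6 / 1,000,000 ≈ 16.041 tonnes (5 s.f.)

16.041 tonnes


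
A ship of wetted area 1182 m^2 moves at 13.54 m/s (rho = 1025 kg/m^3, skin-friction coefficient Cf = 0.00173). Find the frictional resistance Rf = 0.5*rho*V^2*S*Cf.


Formula: Rf = 0.5 * rho * V^2 * S * Cf
Step 1 — V^2 = 13.54^2 = 183.3316
Step 2 — 0.5 * rho * V^2 = 0.5 * 1025 * 183.3316 = 93957.445
Step 3 — Rf = 93957.445 * 1182 * 0.00173 ≈ 192130 N (5 s.f.)

192130 N


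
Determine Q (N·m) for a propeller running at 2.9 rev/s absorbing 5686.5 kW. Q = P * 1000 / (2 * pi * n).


Formula: Q = P_W / (2 * pi * n)
Step 1 — P_W = 5686.5 kW * 1000 = 5686500.0 W
Step 2 — 2 * pi * n = 2 * pi * 2.9 = 18.221237
Step 3 — Q = 5686500.0 / 18.221237 ≈ 312080 N·m (5 s.f.)

312080 N·m


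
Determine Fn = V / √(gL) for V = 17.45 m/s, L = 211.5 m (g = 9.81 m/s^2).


Formula: Fn = V / sqrt(g * L)
Step 1 — g * L = 9.81 * 211.5 = 2074.815
Step 2 — sqrt(g * L) = sqrt(2074.815) = 45.550137
Step 3 — Fn = 17.45 / 45.550137 ≈ 0.38309 (5 s.f.)

0.38309


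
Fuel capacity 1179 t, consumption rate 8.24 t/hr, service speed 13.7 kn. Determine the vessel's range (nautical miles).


Formula: endurance = fuel / rate; range = endurance * speed
Step 1 — endurance = 1179 / 8.24 = 143.0825 hours
Step 2 — range = 143.0825 * 13.7 ≈ 1960.2 nautical miles (5 s.f.)

1960.2 NM


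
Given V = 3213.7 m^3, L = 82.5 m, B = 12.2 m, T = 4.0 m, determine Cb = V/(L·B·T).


Formula: Cb = V / (L * B * T)
Step 1 — L * B * T = 82.5 * 12.2 * 4.0 = 4026.0 m^3
Step 2 — Cb = 3213.7 / 4026.0 ≈ 0.79824 (5 s.f.)

0.79824


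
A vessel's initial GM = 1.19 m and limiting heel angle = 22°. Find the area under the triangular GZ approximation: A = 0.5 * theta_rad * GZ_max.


Formula: GZ_max = GM * sin(theta); Area = 0.5 * theta_rad * GZ_max
Step 1 — GZ_max = 1.19 * sin(22°) = 1.19 * 0.374607 = 0.445782 m
Step 2 — theta_rad = 22 * pi/180 = 0.383972 rad
Step 3 — Area = 0.5 * 0.383972 * 0.445782 ≈ 0.085584 m·rad (5 s.f.)

0.085584 m·rad


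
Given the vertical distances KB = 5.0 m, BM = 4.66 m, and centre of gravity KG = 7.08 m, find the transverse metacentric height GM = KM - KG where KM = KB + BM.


Formula: GM = KB + BM - KG
Step 1 — KM = KB + BM = 5.0 + 4.66 = 9.66 m
Step 2 — GM = KM - KG = 9.66 - 7.08 = 2.58 m

2.58 m


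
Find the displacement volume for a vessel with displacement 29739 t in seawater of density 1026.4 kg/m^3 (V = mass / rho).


Formula: V = mass / rho
Step 1 — convert tonnes to kg: 29739 t * 1000 = 29739000 kg
Step 2 — V = 29739000 / 1026.4 ≈ 28974 m^3 (5 s.f.)

28974 m^3


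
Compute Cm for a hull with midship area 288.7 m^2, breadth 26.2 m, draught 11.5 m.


Formula: Cm = Am / (B * T)
Step 1 — B * T = 26.2 * 11.5 = 301.3 m^2
Step 2 — Cm = 288.7 / 301.3 ≈ 0.95818 (5 s.f.)

0.95818


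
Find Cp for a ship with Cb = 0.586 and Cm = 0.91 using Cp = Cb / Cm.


Formula: Cp = Cb / Cm
Substituting: Cp = 0.586 / 0.91
Result: Cp ≈ 0.64396 (5 s.f.)

0.64396


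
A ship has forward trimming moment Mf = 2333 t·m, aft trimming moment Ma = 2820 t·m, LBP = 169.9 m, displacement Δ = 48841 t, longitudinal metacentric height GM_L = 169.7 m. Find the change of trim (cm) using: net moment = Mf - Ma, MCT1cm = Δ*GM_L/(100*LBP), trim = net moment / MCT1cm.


Formula: net trimming moment = Mf - Ma; MCT1cm = Δ*GM_L/(100*LBP); trim = net moment / MCT1cm
Step 1 — net trimming moment = 2333 - 2820 = -487 t·m
Step 2 — MCT1cm = 48841 * 169.7 / (100 * 169.9) = 487.8351 t·m/cm
Step 3 — trim = -487 / 487.8351 ≈ -0.99829 cm (5 s.f.)

-0.99829 cm


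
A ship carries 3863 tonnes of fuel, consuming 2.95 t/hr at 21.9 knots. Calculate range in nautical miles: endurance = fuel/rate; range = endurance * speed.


Formula: endurance = fuel / rate; range = endurance * speed
Step 1 — endurance = 3863 / 2.95 = 1309.4915 hours
Step 2 — range = 1309.4915 * 21.9 ≈ 28678 nautical miles (5 s.f.)

28678 NM


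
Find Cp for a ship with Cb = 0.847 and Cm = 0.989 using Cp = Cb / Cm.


Formula: Cp = Cb / Cm
Substituting: Cp = 0.847 / 0.989
Result: Cp ≈ 0.85642 (5 s.f.)

0.85642


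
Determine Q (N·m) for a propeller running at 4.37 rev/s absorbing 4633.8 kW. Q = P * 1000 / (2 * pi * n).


Formula: Q = P_W / (2 * pi * n)
Step 1 — P_W = 4633.8 kW * 1000 = 4633800.0 W
Step 2 — 2 * pi * n = 2 * pi * 4.37 = 27.45752
Step 3 — Q = 4633800.0 / 27.45752 ≈ 168760 N·m (5 s.f.)

168760 N·m


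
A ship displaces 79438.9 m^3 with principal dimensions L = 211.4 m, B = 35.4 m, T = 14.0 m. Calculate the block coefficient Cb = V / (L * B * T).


Formula: Cb = V / (L * B * T)
Step 1 — L * B * T = 211.4 * 35.4 * 14.0 = 104769.84 m^3
Step 2 — Cb = 79438.9 / 104769.84 ≈ 0.75822 (5 s.f.)

0.75822


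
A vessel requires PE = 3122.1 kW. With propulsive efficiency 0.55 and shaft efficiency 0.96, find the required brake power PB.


Formula: PB = PE / (eta_D * eta_S)
Step 1 — combined efficiency = eta_D * eta_S = 0.55 * 0.96 = 0.528
Step 2 — PB = 3122.1 / 0.528 ≈ 5913.1 kW (5 s.f.)

5913.1 kW


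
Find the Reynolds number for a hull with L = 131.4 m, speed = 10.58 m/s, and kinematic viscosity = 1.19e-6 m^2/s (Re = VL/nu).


Formula: Re = V * L / nu
Step 1 — V * L = 10.58 * 131.4 = 1390.212 m^2/s
Step 2 — Re = 1390.212 / 1.19e-6 = 1.17e+09

1.17e+09


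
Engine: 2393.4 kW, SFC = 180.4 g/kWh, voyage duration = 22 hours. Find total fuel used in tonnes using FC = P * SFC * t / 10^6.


Formula: FC (tonnes) = P * SFC * t / 1,000,000
Step 1 — P * SFC * t = 2393.4 * 180.4 * 22 = 9498925.92 g
Step 2 — FC (tonnes) = 9498925.92 / 1,000,000 ≈ 9.4989 tonnes (5 s.f.)

9.4989 tonnes


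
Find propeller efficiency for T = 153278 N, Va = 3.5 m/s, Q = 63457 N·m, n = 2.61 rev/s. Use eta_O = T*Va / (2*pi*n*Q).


Formula: eta = T * Va / (2 * pi * n * Q)
Step 1 — numerator = T * Va = 153278 * 3.5 = 536473.0
Step 2 — 2 * pi * n = 2 * pi * 2.61 = 16.399114
Step 3 — denominator = 16.399114 * 63457 = 1040638.58
Step 4 — eta = 536473.0 / 1040638.58 ≈ 0.51552 (5 s.f.)

0.51552


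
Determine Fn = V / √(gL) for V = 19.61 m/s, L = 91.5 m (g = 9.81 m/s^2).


Formula: Fn = V / sqrt(g * L)
Step 1 — g * L = 9.81 * 91.5 = 897.615
Step 2 — sqrt(g * L) = sqrt(897.615) = 29.960224
Step 3 — Fn = 19.61 / 29.960224 ≈ 0.65453 (5 s.f.)

0.65453


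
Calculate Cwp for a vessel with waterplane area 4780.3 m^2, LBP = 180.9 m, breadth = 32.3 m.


Formula: Cwp = Aw / (L * B)
Step 1 — L * B = 180.9 * 32.3 = 5843.07 m^2
Step 2 — Cwp = 4780.3 / 5843.07 ≈ 0.81811 (5 s.f.)

0.81811


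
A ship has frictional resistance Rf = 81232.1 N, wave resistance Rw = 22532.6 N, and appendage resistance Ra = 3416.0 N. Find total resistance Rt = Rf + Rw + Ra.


Formula: Rt = Rf + Rw + Ra
Substituting: Rt = 81232.1 + 22532.6 + 3416.0
Result: Rt = 107180.7 N

107180.7 N


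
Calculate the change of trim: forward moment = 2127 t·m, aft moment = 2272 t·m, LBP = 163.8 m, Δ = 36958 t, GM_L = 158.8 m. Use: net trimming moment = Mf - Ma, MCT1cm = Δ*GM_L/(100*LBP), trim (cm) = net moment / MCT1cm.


Formula: net trimming moment = Mf - Ma; MCT1cm = Δ*GM_L/(100*LBP); trim = net moment / MCT1cm
Step 1 — net trimming moment = 2127 - 2272 = -145 t·m
Step 2 — MCT1cm = 36958 * 158.8 / (100 * 163.8) = 358.2986 t·m/cm
Step 3 — trim = -145 / 358.2986 ≈ -0.40469 cm (5 s.f.)

-0.40469 cm


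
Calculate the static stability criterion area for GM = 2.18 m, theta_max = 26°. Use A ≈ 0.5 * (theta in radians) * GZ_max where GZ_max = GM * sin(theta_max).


Formula: GZ_max = GM * sin(theta); Area = 0.5 * theta_rad * GZ_max
Step 1 — GZ_max = 2.18 * sin(26°) = 2.18 * 0.438371 = 0.955649 m
Step 2 — theta_rad = 26 * pi/180 = 0.453786 rad
Step 3 — Area = 0.5 * 0.453786 * 0.955649 ≈ 0.21683 m·rad (5 s.f.)

0.21683 m·rad


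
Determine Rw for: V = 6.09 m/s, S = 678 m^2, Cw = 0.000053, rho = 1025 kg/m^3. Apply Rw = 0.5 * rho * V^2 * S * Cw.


Formula: Rw = 0.5 * rho * V^2 * S * Cw
Step 1 — V^2 = 6.09^2 = 37.0881
Step 2 — 0.5 * rho * V^2 = 0.5 * 1025 * 37.0881 = 19007.65125
Step 3 — Rw = 19007.65125 * 678 * 0.000053 ≈ 683.02 N (5 s.f.)

683.02 N


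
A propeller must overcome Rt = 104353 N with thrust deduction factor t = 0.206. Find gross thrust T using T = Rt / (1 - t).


Formula: T = Rt / (1 - t)
Step 1 — (1 - t) = 1 - 0.206 = 0.794
Step 2 — T = 104353 / 0.794 ≈ 131430 N (5 s.f.)

131430 N


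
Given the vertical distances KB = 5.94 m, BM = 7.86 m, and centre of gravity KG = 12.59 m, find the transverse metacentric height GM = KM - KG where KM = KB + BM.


Formula: GM = KB + BM - KG
Step 1 — KM = KB + BM = 5.94 + 7.86 = 13.8 m
Step 2 — GM = KM - KG = 13.8 - 12.59 = 1.21 m

1.21 m


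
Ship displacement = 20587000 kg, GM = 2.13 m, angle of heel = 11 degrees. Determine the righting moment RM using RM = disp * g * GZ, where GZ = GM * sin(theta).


Formula: GZ = GM * sin(theta); RM = disp * g * GZ
Step 1 — GZ = 2.13 * sin(11°) = 2.13 * 0.190809 = 0.406423 m
Step 2 — RM = 20587000 * 9.81 * 0.406423 ≈ 82081000 N·m (5 s.f.)

82081000 N·m


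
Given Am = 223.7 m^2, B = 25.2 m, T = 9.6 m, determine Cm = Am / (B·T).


Formula: Cm = Am / (B * T)
Step 1 — B * T = 25.2 * 9.6 = 241.92 m^2
Step 2 — Cm = 223.7 / 241.92 ≈ 0.92469 (5 s.f.)

0.92469


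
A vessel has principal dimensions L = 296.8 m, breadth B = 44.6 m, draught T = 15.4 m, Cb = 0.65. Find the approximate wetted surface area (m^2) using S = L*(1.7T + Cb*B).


Formula: S = 1.7*L*T + V/T with V = Cb*L*B*T, i.e. S = L * (1.7*T + Cb*B)
Step 1 — 1.7*T = 1.7 * 15.4 = 26.18 m
Step 2 — Cb*B = 0.65 * 44.6 = 28.99 m
Step 3 — 1.7*T + Cb*B = 26.18 + 28.99 = 55.17 m
Step 4 — S = 296.8 * 55.17 ≈ 16374 m^2 (5 s.f.)

16374 m^2


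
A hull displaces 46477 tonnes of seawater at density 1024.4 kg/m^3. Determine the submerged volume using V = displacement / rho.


Formula: V = mass / rho
Step 1 — convert tonnes to kg: 46477 t * 1000 = 46477000 kg
Step 2 — V = 46477000 / 1024.4 ≈ 45370 m^3 (5 s.f.)

45370 m^3


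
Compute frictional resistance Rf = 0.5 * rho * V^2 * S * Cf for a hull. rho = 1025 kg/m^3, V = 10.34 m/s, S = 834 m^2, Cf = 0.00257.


Formula: Rf = 0.5 * rho * V^2 * S * Cf
Step 1 — V^2 = 10.34^2 = 106.9156
Step 2 — 0.5 * rho * V^2 = 0.5 * 1025 * 106.9156 = 54794.245
Step 3 — Rf = 54794.245 * 834 * 0.00257 ≈ 117440 N (5 s.f.)

117440 N


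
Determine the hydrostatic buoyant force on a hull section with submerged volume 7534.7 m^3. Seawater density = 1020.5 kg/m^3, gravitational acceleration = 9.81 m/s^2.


Formula: Fb = rho * g * V
Substituting: Fb = 1020.5 * 9.81 * 7534.7
Intermediate: 1020.5 * 9.81 = 10011.105
Result: Fb = 10011.105 * 7534.7 ≈ 75431000 N (5 s.f.)

75431000 N


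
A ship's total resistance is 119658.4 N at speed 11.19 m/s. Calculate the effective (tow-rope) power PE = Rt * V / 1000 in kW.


Formula: PE = Rt * V / 1000 (kW)
Step 1 — PE (W) = 119658.4 * 11.19 = 1338977.496 W
Step 2 — PE (kW) = 1338977.496 / 1000 ≈ 1339.0 kW (5 s.f.)

1339.0 kW


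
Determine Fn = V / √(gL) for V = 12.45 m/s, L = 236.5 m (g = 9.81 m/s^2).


Formula: Fn = V / sqrt(g * L)
Step 1 — g * L = 9.81 * 236.5 = 2320.065
Step 2 — sqrt(g * L) = sqrt(2320.065) = 48.167053
Step 3 — Fn = 12.45 / 48.167053 ≈ 0.25848 (5 s.f.)

0.25848


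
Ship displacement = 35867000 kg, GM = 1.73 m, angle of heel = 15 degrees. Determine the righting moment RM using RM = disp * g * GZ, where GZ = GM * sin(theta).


Formula: GZ = GM * sin(theta); RM = disp * g * GZ
Step 1 — GZ = 1.73 * sin(15°) = 1.73 * 0.258819 = 0.447757 m
Step 2 — RM = 35867000 * 9.81 * 0.447757 ≈ 157550000 N·m (5 s.f.)

157550000 N·m


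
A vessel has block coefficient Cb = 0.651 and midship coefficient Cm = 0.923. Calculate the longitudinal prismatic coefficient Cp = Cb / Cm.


Formula: Cp = Cb / Cm
Substituting: Cp = 0.651 / 0.923
Result: Cp ≈ 0.70531 (5 s.f.)

0.70531


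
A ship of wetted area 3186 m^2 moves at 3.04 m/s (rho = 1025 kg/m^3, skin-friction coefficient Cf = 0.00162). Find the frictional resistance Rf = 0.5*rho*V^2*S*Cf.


Formula: Rf = 0.5 * rho * V^2 * S * Cf
Step 1 — V^2 = 3.04^2 = 9.2416
Step 2 — 0.5 * rho * V^2 = 0.5 * 1025 * 9.2416 = 4736.32
Step 3 — Rf = 4736.32 * 3186 * 0.00162 ≈ 24446 N (5 s.f.)

24446 N


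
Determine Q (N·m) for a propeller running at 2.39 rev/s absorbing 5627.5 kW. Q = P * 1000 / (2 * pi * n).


Formula: Q = P_W / (2 * pi * n)
Step 1 — P_W = 5627.5 kW * 1000 = 5627500.0 W
Step 2 — 2 * pi * n = 2 * pi * 2.39 = 15.016813
Step 3 — Q = 5627500.0 / 15.016813 ≈ 374750 N·m (5 s.f.)

374750 N·m


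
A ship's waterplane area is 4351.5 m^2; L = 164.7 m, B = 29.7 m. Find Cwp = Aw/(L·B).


Formula: Cwp = Aw / (L * B)
Step 1 — L * B = 164.7 * 29.7 = 4891.59 m^2
Step 2 — Cwp = 4351.5 / 4891.59 ≈ 0.88959 (5 s.f.)

0.88959


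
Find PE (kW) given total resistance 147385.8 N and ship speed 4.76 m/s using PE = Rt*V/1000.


Formula: PE = Rt * V / 1000 (kW)
Step 1 — PE (W) = 147385.8 * 4.76 = 701556.408 W
Step 2 — PE (kW) = 701556.408 / 1000 ≈ 701.56 kW (5 s.f.)

701.56 kW


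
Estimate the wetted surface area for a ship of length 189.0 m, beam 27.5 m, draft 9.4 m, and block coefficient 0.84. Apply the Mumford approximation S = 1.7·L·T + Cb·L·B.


Formula: S = 1.7*L*T + V/T with V = Cb*L*B*T, i.e. S = L * (1.7*T + Cb*B)
Step 1 — 1.7*T = 1.7 * 9.4 = 15.98 m
Step 2 — Cb*B = 0.84 * 27.5 = 23.1 m
Step 3 — 1.7*T + Cb*B = 15.98 + 23.1 = 39.08 m
Step 4 — S = 189.0 * 39.08 ≈ 7386.1 m^2 (5 s.f.)

7386.1 m^2


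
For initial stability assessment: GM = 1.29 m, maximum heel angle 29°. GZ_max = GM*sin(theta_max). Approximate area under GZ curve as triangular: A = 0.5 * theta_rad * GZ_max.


Formula: GZ_max = GM * sin(theta); Area = 0.5 * theta_rad * GZ_max
Step 1 — GZ_max = 1.29 * sin(29°) = 1.29 * 0.48481 = 0.625405 m
Step 2 — theta_rad = 29 * pi/180 = 0.506145 rad
Step 3 — Area = 0.5 * 0.506145 * 0.625405 ≈ 0.15827 m·rad (5 s.f.)

0.15827 m·rad


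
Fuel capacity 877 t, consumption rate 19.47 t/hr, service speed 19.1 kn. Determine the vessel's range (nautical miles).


Formula: endurance = fuel / rate; range = endurance * speed
Step 1 — endurance = 877 / 19.47 = 45.0437 hours
Step 2 — range = 45.0437 * 19.1 ≈ 860.33 nautical miles (5 s.f.)

860.33 NM


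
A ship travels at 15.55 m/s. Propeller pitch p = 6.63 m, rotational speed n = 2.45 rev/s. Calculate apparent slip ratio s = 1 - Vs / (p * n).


Formula: s = 1 - Vs / (p * n)
Step 1 — p * n = 6.63 * 2.45 = 16.2435
Step 2 — Vs / (p*n) = 15.55 / 16.2435 = 0.957306 (6 d.p.)
Step 3 — s = 1 - 0.957306 = 0.042694

0.042694


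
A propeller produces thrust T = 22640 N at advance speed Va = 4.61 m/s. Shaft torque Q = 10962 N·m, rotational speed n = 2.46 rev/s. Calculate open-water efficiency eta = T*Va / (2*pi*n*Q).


Formula: eta = T * Va / (2 * pi * n * Q)
Step 1 — numerator = T * Va = 22640 * 4.61 = 104370.4
Step 2 — 2 * pi * n = 2 * pi * 2.46 = 15.456636
Step 3 — denominator = 15.456636 * 10962 = 169435.64
Step 4 — eta = 104370.4 / 169435.64 ≈ 0.61599 (5 s.f.)

0.61599


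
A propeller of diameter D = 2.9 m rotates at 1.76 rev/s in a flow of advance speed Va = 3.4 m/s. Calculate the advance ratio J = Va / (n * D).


Formula: J = Va / (n * D)
Step 1 — n * D = 1.76 * 2.9 = 5.104
Step 2 — J = 3.4 / 5.104 ≈ 0.66614 (5 s.f.)

0.66614


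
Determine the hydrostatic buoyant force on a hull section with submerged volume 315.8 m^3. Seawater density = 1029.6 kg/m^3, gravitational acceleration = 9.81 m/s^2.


Formula: Fb = rho * g * V
Substituting: Fb = 1029.6 * 9.81 * 315.8
Intermediate: 1029.6 * 9.81 = 10100.376
Result: Fb = 10100.376 * 315.8 ≈ 3189700 N (5 s.f.)

3189700 N


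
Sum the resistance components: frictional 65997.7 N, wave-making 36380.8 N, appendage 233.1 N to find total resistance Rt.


Formula: Rt = Rf + Rw + Ra
Substituting: Rt = 65997.7 + 36380.8 + 233.1
Result: Rt = 102611.6 N

102611.6 N


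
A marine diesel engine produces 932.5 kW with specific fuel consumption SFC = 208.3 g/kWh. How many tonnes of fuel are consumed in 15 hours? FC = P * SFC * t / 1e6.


Formula: FC (tonnes) = P * SFC * t / 1,000,000
Step 1 — P * SFC * t = 932.5 * 208.3 * 15 = 2913596.25 g
Step 2 — FC (tonnes) = 2913596.25 / 1,000,000 ≈ 2.9136 tonnes (5 s.f.)

2.9136 tonnes


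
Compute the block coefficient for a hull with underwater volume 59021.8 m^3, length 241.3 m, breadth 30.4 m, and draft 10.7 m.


Formula: Cb = V / (L * B * T)
Step 1 — L * B * T = 241.3 * 30.4 * 10.7 = 78490.064 m^3
Step 2 — Cb = 59021.8 / 78490.064 ≈ 0.75197 (5 s.f.)

0.75197


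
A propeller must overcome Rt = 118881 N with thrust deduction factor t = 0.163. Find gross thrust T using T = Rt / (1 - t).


Formula: T = Rt / (1 - t)
Step 1 — (1 - t) = 1 - 0.163 = 0.837
Step 2 — T = 118881 / 0.837 ≈ 142030 N (5 s.f.)

142030 N


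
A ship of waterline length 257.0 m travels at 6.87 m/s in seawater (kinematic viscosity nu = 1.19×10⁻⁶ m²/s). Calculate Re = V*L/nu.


Formula: Re = V * L / nu
Step 1 — V * L = 6.87 * 257.0 = 1765.59 m^2/s
Step 2 — Re = 1765.59 / 1.19e-6 = 1.48e+09

1.48e+09


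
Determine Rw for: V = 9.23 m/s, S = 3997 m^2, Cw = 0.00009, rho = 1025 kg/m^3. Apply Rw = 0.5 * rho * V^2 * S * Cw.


Formula: Rw = 0.5 * rho * V^2 * S * Cw
Step 1 — V^2 = 9.23^2 = 85.1929
Step 2 — 0.5 * rho * V^2 = 0.5 * 1025 * 85.1929 = 43661.36125
Step 3 — Rw = 43661.36125 * 3997 * 0.00009 ≈ 15706 N (5 s.f.)

15706 N


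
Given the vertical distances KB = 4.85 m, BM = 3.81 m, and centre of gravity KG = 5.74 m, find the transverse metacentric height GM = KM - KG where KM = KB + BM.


Formula: GM = KB + BM - KG
Step 1 — KM = KB + BM = 4.85 + 3.81 = 8.66 m
Step 2 — GM = KM - KG = 8.66 - 5.74 = 2.92 m

2.92 m


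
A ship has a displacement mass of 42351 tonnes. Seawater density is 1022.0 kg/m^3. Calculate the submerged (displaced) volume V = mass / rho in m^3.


Formula: V = mass / rho
Step 1 — convert tonnes to kg: 42351 t * 1000 = 42351000 kg
Step 2 — V = 42351000 / 1022.0 ≈ 41439 m^3 (5 s.f.)

41439 m^3


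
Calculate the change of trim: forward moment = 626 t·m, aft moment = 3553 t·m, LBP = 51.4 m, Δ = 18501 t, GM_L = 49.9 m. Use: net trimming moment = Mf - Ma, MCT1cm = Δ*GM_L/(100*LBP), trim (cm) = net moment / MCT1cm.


Formula: net trimming moment = Mf - Ma; MCT1cm = Δ*GM_L/(100*LBP); trim = net moment / MCT1cm
Step 1 — net trimming moment = 626 - 3553 = -2927 t·m
Step 2 — MCT1cm = 18501 * 49.9 / (100 * 51.4) = 179.6109 t·m/cm
Step 3 — trim = -2927 / 179.6109 ≈ -16.296 cm (5 s.f.)

-16.296 cm


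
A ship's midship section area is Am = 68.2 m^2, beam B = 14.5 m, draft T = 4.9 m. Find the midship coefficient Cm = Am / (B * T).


Formula: Cm = Am / (B * T)
Step 1 — B * T = 14.5 * 4.9 = 71.05 m^2
Step 2 — Cm = 68.2 / 71.05 ≈ 0.95989 (5 s.f.)

0.95989


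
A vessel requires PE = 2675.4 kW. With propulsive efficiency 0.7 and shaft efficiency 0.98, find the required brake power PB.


Formula: PB = PE / (eta_D * eta_S)
Step 1 — combined efficiency = eta_D * eta_S = 0.7 * 0.98 = 0.686
Step 2 — PB = 2675.4 / 0.686 ≈ 3900.0 kW (5 s.f.)

3900.0 kW


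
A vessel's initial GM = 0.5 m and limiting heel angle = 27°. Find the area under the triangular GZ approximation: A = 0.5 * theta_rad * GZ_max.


Formula: GZ_max = GM * sin(theta); Area = 0.5 * theta_rad * GZ_max
Step 1 — GZ_max = 0.5 * sin(27°) = 0.5 * 0.45399 = 0.226995 m
Step 2 — theta_rad = 27 * pi/180 = 0.471239 rad
Step 3 — Area = 0.5 * 0.471239 * 0.226995 ≈ 0.053484 m·rad (5 s.f.)

0.053484 m·rad


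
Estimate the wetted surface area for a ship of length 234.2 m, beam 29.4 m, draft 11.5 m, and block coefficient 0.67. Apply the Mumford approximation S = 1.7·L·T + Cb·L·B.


Formula: S = 1.7*L*T + V/T with V = Cb*L*B*T, i.e. S = L * (1.7*T + Cb*B)
Step 1 — 1.7*T = 1.7 * 11.5 = 19.55 m
Step 2 — Cb*B = 0.67 * 29.4 = 19.698 m
Step 3 — 1.7*T + Cb*B = 19.55 + 19.698 = 39.248 m
Step 4 — S = 234.2 * 39.248 ≈ 9191.9 m^2 (5 s.f.)

9191.9 m^2


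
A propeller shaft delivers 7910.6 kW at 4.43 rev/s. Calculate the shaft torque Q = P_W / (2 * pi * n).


Formula: Q = P_W / (2 * pi * n)
Step 1 — P_W = 7910.6 kW * 1000 = 7910600.0 W
Step 2 — 2 * pi * n = 2 * pi * 4.43 = 27.834511
Step 3 — Q = 7910600.0 / 27.834511 ≈ 284200 N·m (5 s.f.)

284200 N·m


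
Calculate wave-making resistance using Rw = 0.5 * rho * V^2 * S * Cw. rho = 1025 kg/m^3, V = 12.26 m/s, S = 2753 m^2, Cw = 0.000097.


Formula: Rw = 0.5 * rho * V^2 * S * Cw
Step 1 — V^2 = 12.26^2 = 150.3076
Step 2 — 0.5 * rho * V^2 = 0.5 * 1025 * 150.3076 = 77032.645
Step 3 — Rw = 77032.645 * 2753 * 0.000097 ≈ 20571 N (5 s.f.)

20571 N


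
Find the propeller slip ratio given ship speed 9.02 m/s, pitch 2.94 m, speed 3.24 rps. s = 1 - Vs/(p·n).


Formula: s = 1 - Vs / (p * n)
Step 1 — p * n = 2.94 * 3.24 = 9.5256
Step 2 — Vs / (p*n) = 9.02 / 9.5256 = 0.946922 (6 d.p.)
Step 3 — s = 1 - 0.946922 = 0.053078

0.053078


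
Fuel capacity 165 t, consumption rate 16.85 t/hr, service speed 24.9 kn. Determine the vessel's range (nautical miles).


Formula: endurance = fuel / rate; range = endurance * speed
Step 1 — endurance = 165 / 16.85 = 9.7923 hours
Step 2 — range = 9.7923 * 24.9 ≈ 243.83 nautical miles (5 s.f.)

243.83 NM


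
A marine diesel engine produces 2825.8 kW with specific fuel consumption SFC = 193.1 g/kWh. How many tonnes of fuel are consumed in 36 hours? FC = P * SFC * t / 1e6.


Formula: FC (tonnes) = P * SFC * t / 1,000,000
Step 1 — P * SFC * t = 2825.8 * 193.1 * 36 = 19643831.28 g
Step 2 — FC (tonnes) = 19643831.28 / 1,000,000 ≈ 19.644 tonnes (5 s.f.)

19.644 tonnes


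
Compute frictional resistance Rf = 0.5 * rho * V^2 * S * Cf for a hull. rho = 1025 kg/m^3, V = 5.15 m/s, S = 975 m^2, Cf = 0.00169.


Formula: Rf = 0.5 * rho * V^2 * S * Cf
Step 1 — V^2 = 5.15^2 = 26.5225
Step 2 — 0.5 * rho * V^2 = 0.5 * 1025 * 26.5225 = 13592.78125
Step 3 — Rf = 13592.78125 * 975 * 0.00169 ≈ 22398 N (5 s.f.)

22398 N


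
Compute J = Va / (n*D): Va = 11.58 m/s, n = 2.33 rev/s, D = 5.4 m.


Formula: J = Va / (n * D)
Step 1 — n * D = 2.33 * 5.4 = 12.582
Step 2 — J = 11.58 / 12.582 ≈ 0.92036 (5 s.f.)

0.92036


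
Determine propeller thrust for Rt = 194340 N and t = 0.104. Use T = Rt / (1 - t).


Formula: T = Rt / (1 - t)
Step 1 — (1 - t) = 1 - 0.104 = 0.896
Step 2 — T = 194340 / 0.896 ≈ 216900 N (5 s.f.)

216900 N


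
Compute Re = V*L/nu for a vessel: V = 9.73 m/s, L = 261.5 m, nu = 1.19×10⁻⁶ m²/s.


Formula: Re = V * L / nu
Step 1 — V * L = 9.73 * 261.5 = 2544.395 m^2/s
Step 2 — Re = 2544.395 / 1.19e-6 = 2.14e+09

2.14e+09


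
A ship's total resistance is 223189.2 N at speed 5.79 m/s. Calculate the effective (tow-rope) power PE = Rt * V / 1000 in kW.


Formula: PE = Rt * V / 1000 (kW)
Step 1 — PE (W) = 223189.2 * 5.79 = 1292265.468 W
Step 2 — PE (kW) = 1292265.468 / 1000 ≈ 1292.3 kW (5 s.f.)

1292.3 kW


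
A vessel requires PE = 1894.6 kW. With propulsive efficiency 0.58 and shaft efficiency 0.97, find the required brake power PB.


Formula: PB = PE / (eta_D * eta_S)
Step 1 — combined efficiency = eta_D * eta_S = 0.58 * 0.97 = 0.5626
Step 2 — PB = 1894.6 / 0.5626 ≈ 3367.6 kW (5 s.f.)

3367.6 kW


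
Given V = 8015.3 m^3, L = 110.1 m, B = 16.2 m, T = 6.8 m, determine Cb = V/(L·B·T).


Formula: Cb = V / (L * B * T)
Step 1 — L * B * T = 110.1 * 16.2 * 6.8 = 12128.616 m^3
Step 2 — Cb = 8015.3 / 12128.616 ≈ 0.66086 (5 s.f.)

0.66086


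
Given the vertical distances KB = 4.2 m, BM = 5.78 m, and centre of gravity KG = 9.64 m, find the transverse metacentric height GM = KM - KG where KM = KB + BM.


Formula: GM = KB + BM - KG
Step 1 — KM = KB + BM = 4.2 + 5.78 = 9.98 m
Step 2 — GM = KM - KG = 9.98 - 9.64 = 0.34 m

0.34 m


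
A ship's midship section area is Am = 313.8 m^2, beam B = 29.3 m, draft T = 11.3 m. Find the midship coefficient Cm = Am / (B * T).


Formula: Cm = Am / (B * T)
Step 1 — B * T = 29.3 * 11.3 = 331.09 m^2
Step 2 — Cm = 313.8 / 331.09 ≈ 0.94778 (5 s.f.)

0.94778


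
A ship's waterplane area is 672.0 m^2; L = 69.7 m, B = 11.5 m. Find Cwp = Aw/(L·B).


Formula: Cwp = Aw / (L * B)
Step 1 — L * B = 69.7 * 11.5 = 801.55 m^2
Step 2 — Cwp = 672.0 / 801.55 ≈ 0.83838 (5 s.f.)

0.83838


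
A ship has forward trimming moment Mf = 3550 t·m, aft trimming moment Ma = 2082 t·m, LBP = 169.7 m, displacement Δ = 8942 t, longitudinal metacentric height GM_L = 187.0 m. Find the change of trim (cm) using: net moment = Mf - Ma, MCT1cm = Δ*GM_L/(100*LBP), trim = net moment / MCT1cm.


Formula: net trimming moment = Mf - Ma; MCT1cm = Δ*GM_L/(100*LBP); trim = net moment / MCT1cm
Step 1 — net trimming moment = 3550 - 2082 = 1468 t·m
Step 2 — MCT1cm = 8942 * 187.0 / (100 * 169.7) = 98.5359 t·m/cm
Step 3 — trim = 1468 / 98.5359 ≈ 14.898 cm (5 s.f.)

14.898 cm


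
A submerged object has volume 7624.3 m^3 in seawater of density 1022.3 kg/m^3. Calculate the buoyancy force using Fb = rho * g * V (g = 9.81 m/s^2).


Formula: Fb = rho * g * V
Substituting: Fb = 1022.3 * 9.81 * 7624.3
Intermediate: 1022.3 * 9.81 = 10028.763
Result: Fb = 10028.763 * 7624.3 ≈ 76462000 N (5 s.f.)

76462000 N


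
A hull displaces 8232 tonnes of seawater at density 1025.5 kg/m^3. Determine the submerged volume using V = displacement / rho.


Formula: V = mass / rho
Step 1 — convert tonnes to kg: 8232 t * 1000 = 8232000 kg
Step 2 — V = 8232000 / 1025.5 ≈ 8027.3 m^3 (5 s.f.)

8027.3 m^3


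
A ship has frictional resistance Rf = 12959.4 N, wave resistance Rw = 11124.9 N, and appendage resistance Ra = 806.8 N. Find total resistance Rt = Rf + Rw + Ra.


Formula: Rt = Rf + Rw + Ra
Substituting: Rt = 12959.4 + 11124.9 + 806.8
Result: Rt = 24891.1 N

24891.1 N


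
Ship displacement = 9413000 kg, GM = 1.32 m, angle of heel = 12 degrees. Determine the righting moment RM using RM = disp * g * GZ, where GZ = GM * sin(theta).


Formula: GZ = GM * sin(theta); RM = disp * g * GZ
Step 1 — GZ = 1.32 * sin(12°) = 1.32 * 0.207912 = 0.274444 m
Step 2 — RM = 9413000 * 9.81 * 0.274444 ≈ 25343000 N·m (5 s.f.)

25343000 N·m


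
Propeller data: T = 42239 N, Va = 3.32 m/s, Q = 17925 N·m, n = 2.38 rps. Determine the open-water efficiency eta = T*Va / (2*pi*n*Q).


Formula: eta = T * Va / (2 * pi * n * Q)
Step 1 — numerator = T * Va = 42239 * 3.32 = 140233.48
Step 2 — 2 * pi * n = 2 * pi * 2.38 = 14.953981
Step 3 — denominator = 14.953981 * 17925 = 268050.11
Step 4 — eta = 140233.48 / 268050.11 ≈ 0.52316 (5 s.f.)

0.52316
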